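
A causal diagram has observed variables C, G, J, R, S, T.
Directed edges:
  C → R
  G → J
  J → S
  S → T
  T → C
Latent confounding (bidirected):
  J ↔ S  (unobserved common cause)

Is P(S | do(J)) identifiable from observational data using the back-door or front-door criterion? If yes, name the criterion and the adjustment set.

desc(J)\{J}={C,R,S,T}; candidates ⊆ {G}.
J↔S: latent back-door arc(s) into J.
size 0: {}; under {} J still reaches {C,G,R,S,T} ∋ S.
size 1: {G}; under {G} J still reaches {C,R,S,T} ∋ S.
J↔S cannot be blocked by any observed set — no back-door set.
No mediator lies on a directed J→…→S path.
Neither criterion identifies P(S|do(J)) in this graph.

P(S|do(J)): not identifiable (no BD/FD set).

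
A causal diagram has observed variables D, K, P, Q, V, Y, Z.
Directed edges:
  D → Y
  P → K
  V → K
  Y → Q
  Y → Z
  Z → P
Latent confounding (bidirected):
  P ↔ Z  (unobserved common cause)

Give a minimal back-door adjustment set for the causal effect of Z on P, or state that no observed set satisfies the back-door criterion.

Z→P: no observed back-door set.

desc(Z)\{Z}={K,P}; candidates ⊆ {D,Q,V,Y}.
Z↔P: latent back-door arc(s) into Z.
size 0: {}; under {} Z still reaches {D,K,P,Q,Y} ∋ P.
size 1: {D}, {Q}, {V} …(+1); under {D} Z still reaches {K,P,Q,Y} ∋ P.
size 2: {D,Q}, {D,V}, {D,Y} …(+3); under {D,Q} Z still reaches {K,P,Y} ∋ P.
Z↔P cannot be blocked by any observed set — no back-door set.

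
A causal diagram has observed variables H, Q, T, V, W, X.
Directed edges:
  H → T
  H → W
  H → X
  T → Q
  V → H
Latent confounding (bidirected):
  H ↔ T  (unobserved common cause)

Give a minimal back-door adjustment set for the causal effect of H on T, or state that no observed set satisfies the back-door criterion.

desc(H)\{H}={Q,T,W,X}; candidates ⊆ {V}.
H↔T: latent back-door arc(s) into H.
size 0: {}; under {} H still reaches {Q,T,V} ∋ T.
size 1: {V}; under {V} H still reaches {Q,T} ∋ T.
H↔T cannot be blocked by any observed set — no back-door set.

H→T: no observed back-door set.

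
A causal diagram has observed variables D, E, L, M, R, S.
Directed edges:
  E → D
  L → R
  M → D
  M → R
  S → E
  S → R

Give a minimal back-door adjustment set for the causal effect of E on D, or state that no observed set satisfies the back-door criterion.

E→D: minimal back-door set ∅.

desc(E)\{E}={D}; candidates ⊆ {L,M,R,S}.
∅: E⊥D given ∅ in G with E→· removed — back-door holds.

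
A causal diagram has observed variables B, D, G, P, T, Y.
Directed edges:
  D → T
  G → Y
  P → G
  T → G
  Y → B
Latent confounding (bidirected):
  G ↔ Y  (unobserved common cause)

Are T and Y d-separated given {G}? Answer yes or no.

No — T and Y are d-connected given {G}.

Bayes-Ball from T | {G} reaches {B,D,P,Y}.
Y ∈ reach(T|{G}) ⇒ T ⊥̸ Y | {G}.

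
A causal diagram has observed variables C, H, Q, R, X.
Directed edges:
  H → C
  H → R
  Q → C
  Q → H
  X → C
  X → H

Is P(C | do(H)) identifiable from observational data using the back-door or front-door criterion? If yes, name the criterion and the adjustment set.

P(C|do(H)): backdoor, adjust for {Q, X}.

desc(H)\{H}={C,R}; candidates ⊆ {Q,X}.
size 0: {}; under {} H still reaches {C,Q,X} ∋ C.
size 1: {Q}, {X}; under {Q} H still reaches {C,X} ∋ C.
{Q,X}: H⊥C given {Q,X} in G with H→· removed — back-door holds.
P(C|do(H)) = Σ_{Q,X} P(C|H,Q,X)·P(Q,X).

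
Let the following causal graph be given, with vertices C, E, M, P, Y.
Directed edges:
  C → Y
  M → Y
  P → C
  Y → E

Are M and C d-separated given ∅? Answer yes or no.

Bayes-Ball from M | ∅ reaches {E,Y}.
C ∉ reach(M|∅) ⇒ M ⊥ C | ∅.

Yes — M ⊥ C | ∅.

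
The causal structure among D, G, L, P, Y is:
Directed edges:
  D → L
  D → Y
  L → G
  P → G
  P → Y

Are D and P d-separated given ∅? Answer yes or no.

Bayes-Ball from D | ∅ reaches {G,L,Y}.
P ∉ reach(D|∅) ⇒ D ⊥ P | ∅.

Yes — D ⊥ P | ∅.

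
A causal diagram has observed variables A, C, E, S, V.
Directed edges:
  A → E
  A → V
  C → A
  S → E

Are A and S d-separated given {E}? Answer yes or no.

No — A and S are d-connected given {E}.

Bayes-Ball from A | {E} reaches {C,S,V}.
S ∈ reach(A|{E}) ⇒ A ⊥̸ S | {E}.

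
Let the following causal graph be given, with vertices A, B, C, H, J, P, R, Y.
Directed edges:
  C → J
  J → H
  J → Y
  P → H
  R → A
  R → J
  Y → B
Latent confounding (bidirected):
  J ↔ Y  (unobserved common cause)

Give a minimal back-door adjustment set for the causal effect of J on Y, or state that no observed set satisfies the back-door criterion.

J→Y: no observed back-door set.

desc(J)\{J}={B,H,Y}; candidates ⊆ {A,C,P,R}.
J↔Y: latent back-door arc(s) into J.
size 0: {}; under {} J still reaches {A,B,C,R,Y} ∋ Y.
size 1: {A}, {C}, {P} …(+1); under {A} J still reaches {B,C,R,Y} ∋ Y.
size 2: {A,C}, {A,P}, {A,R} …(+3); under {A,C} J still reaches {B,R,Y} ∋ Y.
J↔Y cannot be blocked by any observed set — no back-door set.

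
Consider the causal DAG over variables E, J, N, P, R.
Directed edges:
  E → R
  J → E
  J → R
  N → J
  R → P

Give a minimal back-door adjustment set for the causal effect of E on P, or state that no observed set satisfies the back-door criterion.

desc(E)\{E}={P,R}; candidates ⊆ {J,N}.
size 0: {}; under {} E still reaches {J,N,P,R} ∋ P.
{J}: E⊥P given {J} in G with E→· removed — back-door holds.

E→P: minimal back-door set {J}.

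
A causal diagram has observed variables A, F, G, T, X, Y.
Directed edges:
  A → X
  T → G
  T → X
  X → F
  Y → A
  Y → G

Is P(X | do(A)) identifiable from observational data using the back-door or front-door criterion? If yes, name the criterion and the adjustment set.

desc(A)\{A}={F,X}; candidates ⊆ {G,T,Y}.
∅: A⊥X given ∅ in G with A→· removed — back-door holds.
P(X|do(A)) = P(X|A) — no adjustment needed.

P(X|do(A)): backdoor, adjust for ∅.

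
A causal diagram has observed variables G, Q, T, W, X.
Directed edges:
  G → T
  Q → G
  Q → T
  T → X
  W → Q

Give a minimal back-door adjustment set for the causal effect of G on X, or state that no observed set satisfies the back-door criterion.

G→X: minimal back-door set {Q}.

desc(G)\{G}={T,X}; candidates ⊆ {Q,W}.
size 0: {}; under {} G still reaches {Q,T,W,X} ∋ X.
{Q}: G⊥X given {Q} in G with G→· removed — back-door holds.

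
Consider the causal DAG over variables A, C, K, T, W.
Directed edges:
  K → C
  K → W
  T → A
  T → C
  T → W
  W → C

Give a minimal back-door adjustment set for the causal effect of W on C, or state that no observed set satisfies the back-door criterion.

W→C: minimal back-door set {K, T}.

desc(W)\{W}={C}; candidates ⊆ {A,K,T}.
size 0: {}; under {} W still reaches {A,C,K,T} ∋ C.
size 1: {A}, {K}, {T}; under {A} W still reaches {C,K,T} ∋ C.
{K,T}: W⊥C given {K,T} in G with W→· removed — back-door holds.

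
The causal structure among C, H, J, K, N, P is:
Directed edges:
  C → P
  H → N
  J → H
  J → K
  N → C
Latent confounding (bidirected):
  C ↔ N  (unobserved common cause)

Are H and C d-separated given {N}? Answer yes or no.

Bayes-Ball from H | {N} reaches {C,J,K,P}.
C ∈ reach(H|{N}) ⇒ H ⊥̸ C | {N}.

No — H and C are d-connected given {N}.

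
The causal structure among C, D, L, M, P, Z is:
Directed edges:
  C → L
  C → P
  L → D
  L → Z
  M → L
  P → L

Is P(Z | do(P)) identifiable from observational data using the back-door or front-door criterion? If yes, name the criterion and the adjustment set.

desc(P)\{P}={D,L,Z}; candidates ⊆ {C,M}.
size 0: {}; under {} P still reaches {C,D,L,Z} ∋ Z.
{C}: P⊥Z given {C} in G with P→· removed — back-door holds.
P(Z|do(P)) = Σ_{C} P(Z|P,C)·P(C).

P(Z|do(P)): backdoor, adjust for {C}.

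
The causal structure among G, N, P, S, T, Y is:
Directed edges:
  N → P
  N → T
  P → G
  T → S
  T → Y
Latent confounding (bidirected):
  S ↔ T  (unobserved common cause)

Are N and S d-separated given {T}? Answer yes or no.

Bayes-Ball from N | {T} reaches {G,P,S}.
S ∈ reach(N|{T}) ⇒ N ⊥̸ S | {T}.

No — N and S are d-connected given {T}.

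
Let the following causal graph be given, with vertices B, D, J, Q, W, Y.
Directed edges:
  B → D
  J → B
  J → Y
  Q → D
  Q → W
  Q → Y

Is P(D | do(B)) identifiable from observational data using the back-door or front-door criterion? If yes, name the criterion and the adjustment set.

desc(B)\{B}={D}; candidates ⊆ {J,Q,W,Y}.
∅: B⊥D given ∅ in G with B→· removed — back-door holds.
P(D|do(B)) = P(D|B) — no adjustment needed.

P(D|do(B)): backdoor, adjust for ∅.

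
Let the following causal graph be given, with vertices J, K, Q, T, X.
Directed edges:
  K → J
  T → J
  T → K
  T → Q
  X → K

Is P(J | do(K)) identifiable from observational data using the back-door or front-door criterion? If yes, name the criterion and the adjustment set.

P(J|do(K)): backdoor, adjust for {T}.

desc(K)\{K}={J}; candidates ⊆ {Q,T,X}.
size 0: {}; under {} K still reaches {J,Q,T,X} ∋ J.
{T}: K⊥J given {T} in G with K→· removed — back-door holds.
P(J|do(K)) = Σ_{T} P(J|K,T)·P(T).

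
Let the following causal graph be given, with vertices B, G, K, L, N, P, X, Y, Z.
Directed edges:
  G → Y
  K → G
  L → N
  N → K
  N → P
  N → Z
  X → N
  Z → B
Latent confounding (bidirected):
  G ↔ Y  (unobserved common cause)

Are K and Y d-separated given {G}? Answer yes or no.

No — K and Y are d-connected given {G}.

Bayes-Ball from K | {G} reaches {B,L,N,P,X,Y,Z}.
Y ∈ reach(K|{G}) ⇒ K ⊥̸ Y | {G}.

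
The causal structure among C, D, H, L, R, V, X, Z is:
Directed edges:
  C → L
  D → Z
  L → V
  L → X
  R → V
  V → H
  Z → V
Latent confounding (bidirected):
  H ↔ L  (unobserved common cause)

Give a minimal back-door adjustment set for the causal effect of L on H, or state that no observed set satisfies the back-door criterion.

L→H: no observed back-door set.

desc(L)\{L}={H,V,X}; candidates ⊆ {C,D,R,Z}.
L↔H: latent back-door arc(s) into L.
size 0: {}; under {} L still reaches {C,H} ∋ H.
size 1: {C}, {D}, {R} …(+1); under {C} L still reaches {H} ∋ H.
size 2: {C,D}, {C,R}, {C,Z} …(+3); under {C,D} L still reaches {H} ∋ H.
L↔H cannot be blocked by any observed set — no back-door set.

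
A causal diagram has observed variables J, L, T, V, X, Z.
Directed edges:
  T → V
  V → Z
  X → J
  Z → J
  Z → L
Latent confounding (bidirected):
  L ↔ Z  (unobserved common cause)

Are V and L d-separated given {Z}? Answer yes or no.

Bayes-Ball from V | {Z} reaches {L,T}.
L ∈ reach(V|{Z}) ⇒ V ⊥̸ L | {Z}.

No — V and L are d-connected given {Z}.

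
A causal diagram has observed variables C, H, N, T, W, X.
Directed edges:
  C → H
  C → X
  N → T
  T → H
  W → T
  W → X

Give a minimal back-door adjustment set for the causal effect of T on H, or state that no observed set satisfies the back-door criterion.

T→H: minimal back-door set ∅.

desc(T)\{T}={H}; candidates ⊆ {C,N,W,X}.
∅: T⊥H given ∅ in G with T→· removed — back-door holds.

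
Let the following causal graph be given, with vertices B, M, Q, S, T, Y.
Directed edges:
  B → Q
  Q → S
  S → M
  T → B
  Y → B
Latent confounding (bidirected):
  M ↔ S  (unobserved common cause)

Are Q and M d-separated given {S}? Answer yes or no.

No — Q and M are d-connected given {S}.

Bayes-Ball from Q | {S} reaches {B,M,T,Y}.
M ∈ reach(Q|{S}) ⇒ Q ⊥̸ M | {S}.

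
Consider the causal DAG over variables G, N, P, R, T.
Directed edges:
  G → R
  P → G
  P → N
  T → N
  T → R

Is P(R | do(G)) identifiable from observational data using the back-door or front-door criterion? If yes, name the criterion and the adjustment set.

P(R|do(G)): backdoor, adjust for ∅.

desc(G)\{G}={R}; candidates ⊆ {N,P,T}.
∅: G⊥R given ∅ in G with G→· removed — back-door holds.
P(R|do(G)) = P(R|G) — no adjustment needed.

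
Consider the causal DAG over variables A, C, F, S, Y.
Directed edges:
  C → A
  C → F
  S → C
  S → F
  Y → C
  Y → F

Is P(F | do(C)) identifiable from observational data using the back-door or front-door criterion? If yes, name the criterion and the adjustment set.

P(F|do(C)): backdoor, adjust for {S, Y}.

desc(C)\{C}={A,F}; candidates ⊆ {S,Y}.
size 0: {}; under {} C still reaches {F,S,Y} ∋ F.
size 1: {S}, {Y}; under {S} C still reaches {F,Y} ∋ F.
{S,Y}: C⊥F given {S,Y} in G with C→· removed — back-door holds.
P(F|do(C)) = Σ_{S,Y} P(F|C,S,Y)·P(S,Y).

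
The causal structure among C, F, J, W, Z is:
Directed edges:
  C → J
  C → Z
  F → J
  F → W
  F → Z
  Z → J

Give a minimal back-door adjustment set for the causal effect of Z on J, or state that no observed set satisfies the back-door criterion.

Z→J: minimal back-door set {C, F}.

desc(Z)\{Z}={J}; candidates ⊆ {C,F,W}.
size 0: {}; under {} Z still reaches {C,F,J,W} ∋ J.
size 1: {C}, {F}, {W}; under {C} Z still reaches {F,J,W} ∋ J.
{C,F}: Z⊥J given {C,F} in G with Z→· removed — back-door holds.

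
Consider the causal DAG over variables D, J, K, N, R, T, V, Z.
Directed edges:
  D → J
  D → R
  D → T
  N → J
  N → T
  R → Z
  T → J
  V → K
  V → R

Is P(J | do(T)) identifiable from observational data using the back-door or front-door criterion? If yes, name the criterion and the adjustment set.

P(J|do(T)): backdoor, adjust for {D, N}.

desc(T)\{T}={J}; candidates ⊆ {D,K,N,R,V,Z}.
size 0: {}; under {} T still reaches {D,J,N,R,Z} ∋ J.
size 1: {D}, {K}, {N} …(+3); under {D} T still reaches {J,N} ∋ J.
{D,N}: T⊥J given {D,N} in G with T→· removed — back-door holds.
P(J|do(T)) = Σ_{D,N} P(J|T,D,N)·P(D,N).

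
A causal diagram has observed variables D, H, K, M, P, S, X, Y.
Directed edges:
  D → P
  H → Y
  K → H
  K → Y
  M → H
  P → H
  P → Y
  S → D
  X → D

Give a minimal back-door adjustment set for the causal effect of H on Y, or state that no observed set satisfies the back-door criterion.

desc(H)\{H}={Y}; candidates ⊆ {D,K,M,P,S,X}.
size 0: {}; under {} H still reaches {D,K,M,P,S,X,Y} ∋ Y.
size 1: {D}, {K}, {M} …(+3); under {D} H still reaches {K,M,P,Y} ∋ Y.
{K,P}: H⊥Y given {K,P} in G with H→· removed — back-door holds.

H→Y: minimal back-door set {K, P}.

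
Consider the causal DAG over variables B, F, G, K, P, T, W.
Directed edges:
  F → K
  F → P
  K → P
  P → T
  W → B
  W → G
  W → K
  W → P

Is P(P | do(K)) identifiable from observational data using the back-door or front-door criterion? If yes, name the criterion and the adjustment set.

P(P|do(K)): backdoor, adjust for {F, W}.

desc(K)\{K}={P,T}; candidates ⊆ {B,F,G,W}.
size 0: {}; under {} K still reaches {B,F,G,P,T,W} ∋ P.
size 1: {B}, {F}, {G} …(+1); under {B} K still reaches {F,G,P,T,W} ∋ P.
{F,W}: K⊥P given {F,W} in G with K→· removed — back-door holds.
P(P|do(K)) = Σ_{F,W} P(P|K,F,W)·P(F,W).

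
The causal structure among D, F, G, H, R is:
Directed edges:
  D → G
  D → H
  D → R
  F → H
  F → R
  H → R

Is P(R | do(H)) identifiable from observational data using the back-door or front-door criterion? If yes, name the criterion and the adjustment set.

desc(H)\{H}={R}; candidates ⊆ {D,F,G}.
size 0: {}; under {} H still reaches {D,F,G,R} ∋ R.
size 1: {D}, {F}, {G}; under {D} H still reaches {F,R} ∋ R.
{D,F}: H⊥R given {D,F} in G with H→· removed — back-door holds.
P(R|do(H)) = Σ_{D,F} P(R|H,D,F)·P(D,F).

P(R|do(H)): backdoor, adjust for {D, F}.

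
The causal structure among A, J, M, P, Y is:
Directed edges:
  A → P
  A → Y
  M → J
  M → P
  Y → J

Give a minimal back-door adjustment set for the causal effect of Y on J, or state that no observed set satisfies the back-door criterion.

Y→J: minimal back-door set ∅.

desc(Y)\{Y}={J}; candidates ⊆ {A,M,P}.
∅: Y⊥J given ∅ in G with Y→· removed — back-door holds.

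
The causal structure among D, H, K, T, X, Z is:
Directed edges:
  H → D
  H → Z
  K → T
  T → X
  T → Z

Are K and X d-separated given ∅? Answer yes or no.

No — K and X are d-connected given ∅.

Bayes-Ball from K | ∅ reaches {T,X,Z}.
X ∈ reach(K|∅) ⇒ K ⊥̸ X | ∅.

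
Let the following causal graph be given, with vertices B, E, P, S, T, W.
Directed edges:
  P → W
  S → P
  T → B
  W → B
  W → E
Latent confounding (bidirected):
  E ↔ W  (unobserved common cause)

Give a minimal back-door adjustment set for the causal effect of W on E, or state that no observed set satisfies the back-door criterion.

desc(W)\{W}={B,E}; candidates ⊆ {P,S,T}.
W↔E: latent back-door arc(s) into W.
size 0: {}; under {} W still reaches {E,P,S} ∋ E.
size 1: {P}, {S}, {T}; under {P} W still reaches {E} ∋ E.
size 2: {P,S}, {P,T}, {S,T}; under {P,S} W still reaches {E} ∋ E.
W↔E cannot be blocked by any observed set — no back-door set.

W→E: no observed back-door set.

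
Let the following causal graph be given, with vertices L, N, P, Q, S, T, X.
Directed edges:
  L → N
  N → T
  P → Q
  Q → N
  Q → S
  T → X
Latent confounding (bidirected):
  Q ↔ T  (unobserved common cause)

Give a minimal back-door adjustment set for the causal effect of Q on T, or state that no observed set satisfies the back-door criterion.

desc(Q)\{Q}={N,S,T,X}; candidates ⊆ {L,P}.
Q↔T: latent back-door arc(s) into Q.
size 0: {}; under {} Q still reaches {P,T,X} ∋ T.
size 1: {L}, {P}; under {L} Q still reaches {P,T,X} ∋ T.
size 2: {L,P}; under {L,P} Q still reaches {T,X} ∋ T.
Q↔T cannot be blocked by any observed set — no back-door set.

Q→T: no observed back-door set.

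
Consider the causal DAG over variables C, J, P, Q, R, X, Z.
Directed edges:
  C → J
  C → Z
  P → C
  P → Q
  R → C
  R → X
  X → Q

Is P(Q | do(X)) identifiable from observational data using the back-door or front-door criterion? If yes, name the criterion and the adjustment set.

desc(X)\{X}={Q}; candidates ⊆ {C,J,P,R,Z}.
∅: X⊥Q given ∅ in G with X→· removed — back-door holds.
P(Q|do(X)) = P(Q|X) — no adjustment needed.

P(Q|do(X)): backdoor, adjust for ∅.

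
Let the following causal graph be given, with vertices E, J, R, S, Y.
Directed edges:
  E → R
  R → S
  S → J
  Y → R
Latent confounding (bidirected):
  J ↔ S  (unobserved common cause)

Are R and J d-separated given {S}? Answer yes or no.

No — R and J are d-connected given {S}.

Bayes-Ball from R | {S} reaches {E,J,Y}.
J ∈ reach(R|{S}) ⇒ R ⊥̸ J | {S}.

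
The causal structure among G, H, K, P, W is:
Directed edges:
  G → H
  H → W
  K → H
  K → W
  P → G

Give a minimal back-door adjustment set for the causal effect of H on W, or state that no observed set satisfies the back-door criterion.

H→W: minimal back-door set {K}.

desc(H)\{H}={W}; candidates ⊆ {G,K,P}.
size 0: {}; under {} H still reaches {G,K,P,W} ∋ W.
{K}: H⊥W given {K} in G with H→· removed — back-door holds.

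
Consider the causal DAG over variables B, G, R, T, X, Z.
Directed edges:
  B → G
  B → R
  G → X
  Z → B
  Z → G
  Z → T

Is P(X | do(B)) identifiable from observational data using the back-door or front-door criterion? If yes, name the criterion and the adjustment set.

P(X|do(B)): backdoor, adjust for {Z}.

desc(B)\{B}={G,R,X}; candidates ⊆ {T,Z}.
size 0: {}; under {} B still reaches {G,T,X,Z} ∋ X.
{Z}: B⊥X given {Z} in G with B→· removed — back-door holds.
P(X|do(B)) = Σ_{Z} P(X|B,Z)·P(Z).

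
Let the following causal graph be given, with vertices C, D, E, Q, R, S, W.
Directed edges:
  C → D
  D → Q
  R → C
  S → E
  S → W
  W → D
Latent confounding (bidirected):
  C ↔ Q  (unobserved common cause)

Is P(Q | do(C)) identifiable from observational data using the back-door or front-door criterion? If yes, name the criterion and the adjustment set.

desc(C)\{C}={D,Q}; candidates ⊆ {E,R,S,W}.
C↔Q: latent back-door arc(s) into C.
size 0: {}; under {} C still reaches {Q,R} ∋ Q.
size 1: {E}, {R}, {S} …(+1); under {E} C still reaches {Q,R} ∋ Q.
size 2: {E,R}, {E,S}, {E,W} …(+3); under {E,R} C still reaches {Q} ∋ Q.
C↔Q cannot be blocked by any observed set — no back-door set.
{D}: (i) intercepts every directed C→Q path; (ii) no back-door C→{D}; (iii) {C} blocks every back-door {D}→Q. Front-door holds.
P(Q|do(C)) = Σ_{D} P(D|C) Σ_{C'} P(Q|D,C')P(C').

P(Q|do(C)): frontdoor, adjust for {D}.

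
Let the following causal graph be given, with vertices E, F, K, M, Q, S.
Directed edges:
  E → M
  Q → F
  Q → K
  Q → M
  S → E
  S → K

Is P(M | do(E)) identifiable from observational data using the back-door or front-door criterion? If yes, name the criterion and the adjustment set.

desc(E)\{E}={M}; candidates ⊆ {F,K,Q,S}.
∅: E⊥M given ∅ in G with E→· removed — back-door holds.
P(M|do(E)) = P(M|E) — no adjustment needed.

P(M|do(E)): backdoor, adjust for ∅.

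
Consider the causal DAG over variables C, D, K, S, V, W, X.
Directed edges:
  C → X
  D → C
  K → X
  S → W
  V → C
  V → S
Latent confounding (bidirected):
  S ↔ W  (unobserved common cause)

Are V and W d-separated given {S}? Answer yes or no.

No — V and W are d-connected given {S}.

Bayes-Ball from V | {S} reaches {C,W,X}.
W ∈ reach(V|{S}) ⇒ V ⊥̸ W | {S}.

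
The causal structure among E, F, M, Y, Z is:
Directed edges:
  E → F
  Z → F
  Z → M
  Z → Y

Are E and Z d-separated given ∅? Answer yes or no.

Bayes-Ball from E | ∅ reaches {F}.
Z ∉ reach(E|∅) ⇒ E ⊥ Z | ∅.

Yes — E ⊥ Z | ∅.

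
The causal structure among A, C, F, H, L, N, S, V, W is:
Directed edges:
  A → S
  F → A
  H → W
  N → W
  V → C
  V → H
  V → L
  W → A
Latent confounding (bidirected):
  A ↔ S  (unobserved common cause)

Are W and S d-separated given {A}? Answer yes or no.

No — W and S are d-connected given {A}.

Bayes-Ball from W | {A} reaches {C,F,H,L,N,S,V}.
S ∈ reach(W|{A}) ⇒ W ⊥̸ S | {A}.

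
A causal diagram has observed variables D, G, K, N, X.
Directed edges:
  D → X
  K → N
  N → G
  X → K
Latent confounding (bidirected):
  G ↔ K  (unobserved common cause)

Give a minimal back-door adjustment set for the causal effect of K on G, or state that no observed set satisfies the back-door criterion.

K→G: no observed back-door set.

desc(K)\{K}={G,N}; candidates ⊆ {D,X}.
K↔G: latent back-door arc(s) into K.
size 0: {}; under {} K still reaches {D,G,X} ∋ G.
size 1: {D}, {X}; under {D} K still reaches {G,X} ∋ G.
size 2: {D,X}; under {D,X} K still reaches {G} ∋ G.
K↔G cannot be blocked by any observed set — no back-door set.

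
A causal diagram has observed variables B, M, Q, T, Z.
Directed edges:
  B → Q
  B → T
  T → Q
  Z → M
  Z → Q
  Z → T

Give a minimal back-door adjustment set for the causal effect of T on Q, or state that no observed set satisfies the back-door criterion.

desc(T)\{T}={Q}; candidates ⊆ {B,M,Z}.
size 0: {}; under {} T still reaches {B,M,Q,Z} ∋ Q.
size 1: {B}, {M}, {Z}; under {B} T still reaches {M,Q,Z} ∋ Q.
{B,Z}: T⊥Q given {B,Z} in G with T→· removed — back-door holds.

T→Q: minimal back-door set {B, Z}.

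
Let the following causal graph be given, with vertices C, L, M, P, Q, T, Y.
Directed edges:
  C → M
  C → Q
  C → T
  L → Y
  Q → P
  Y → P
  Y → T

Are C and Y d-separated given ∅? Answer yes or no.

Bayes-Ball from C | ∅ reaches {M,P,Q,T}.
Y ∉ reach(C|∅) ⇒ C ⊥ Y | ∅.

Yes — C ⊥ Y | ∅.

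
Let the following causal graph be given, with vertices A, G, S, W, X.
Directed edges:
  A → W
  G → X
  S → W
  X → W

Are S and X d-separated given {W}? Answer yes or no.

Bayes-Ball from S | {W} reaches {A,G,X}.
X ∈ reach(S|{W}) ⇒ S ⊥̸ X | {W}.

No — S and X are d-connected given {W}.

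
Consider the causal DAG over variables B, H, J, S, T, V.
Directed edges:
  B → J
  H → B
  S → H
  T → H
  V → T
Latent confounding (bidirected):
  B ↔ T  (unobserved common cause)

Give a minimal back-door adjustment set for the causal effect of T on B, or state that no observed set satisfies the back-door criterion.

T→B: no observed back-door set.

desc(T)\{T}={B,H,J}; candidates ⊆ {S,V}.
T↔B: latent back-door arc(s) into T.
size 0: {}; under {} T still reaches {B,J,V} ∋ B.
size 1: {S}, {V}; under {S} T still reaches {B,J,V} ∋ B.
size 2: {S,V}; under {S,V} T still reaches {B,J} ∋ B.
T↔B cannot be blocked by any observed set — no back-door set.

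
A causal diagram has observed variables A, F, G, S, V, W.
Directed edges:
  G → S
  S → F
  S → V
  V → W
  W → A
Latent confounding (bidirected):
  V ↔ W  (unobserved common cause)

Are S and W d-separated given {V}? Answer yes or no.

Bayes-Ball from S | {V} reaches {A,F,G,W}.
W ∈ reach(S|{V}) ⇒ S ⊥̸ W | {V}.

No — S and W are d-connected given {V}.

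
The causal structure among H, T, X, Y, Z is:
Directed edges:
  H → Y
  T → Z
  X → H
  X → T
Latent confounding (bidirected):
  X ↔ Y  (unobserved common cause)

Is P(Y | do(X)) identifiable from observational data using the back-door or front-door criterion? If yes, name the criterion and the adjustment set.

P(Y|do(X)): frontdoor, adjust for {H}.

desc(X)\{X}={H,T,Y,Z}; candidates ⊆ {—}.
X↔Y: latent back-door arc(s) into X.
size 0: {}; under {} X still reaches {Y} ∋ Y.
X↔Y cannot be blocked by any observed set — no back-door set.
{H}: (i) intercepts every directed X→Y path; (ii) no back-door X→{H}; (iii) {X} blocks every back-door {H}→Y. Front-door holds.
P(Y|do(X)) = Σ_{H} P(H|X) Σ_{X'} P(Y|H,X')P(X').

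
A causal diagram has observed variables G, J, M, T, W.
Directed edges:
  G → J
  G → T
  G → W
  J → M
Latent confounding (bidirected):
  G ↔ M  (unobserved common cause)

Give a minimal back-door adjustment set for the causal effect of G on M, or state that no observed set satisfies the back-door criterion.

desc(G)\{G}={J,M,T,W}; candidates ⊆ {—}.
G↔M: latent back-door arc(s) into G.
size 0: {}; under {} G still reaches {M} ∋ M.
G↔M cannot be blocked by any observed set — no back-door set.

G→M: no observed back-door set.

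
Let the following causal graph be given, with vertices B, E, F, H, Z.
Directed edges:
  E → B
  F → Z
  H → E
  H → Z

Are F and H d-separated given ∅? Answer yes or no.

Yes — F ⊥ H | ∅.

Bayes-Ball from F | ∅ reaches {Z}.
H ∉ reach(F|∅) ⇒ F ⊥ H | ∅.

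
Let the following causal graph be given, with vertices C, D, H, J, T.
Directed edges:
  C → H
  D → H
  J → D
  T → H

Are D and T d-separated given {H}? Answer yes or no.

No — D and T are d-connected given {H}.

Bayes-Ball from D | {H} reaches {C,J,T}.
T ∈ reach(D|{H}) ⇒ D ⊥̸ T | {H}.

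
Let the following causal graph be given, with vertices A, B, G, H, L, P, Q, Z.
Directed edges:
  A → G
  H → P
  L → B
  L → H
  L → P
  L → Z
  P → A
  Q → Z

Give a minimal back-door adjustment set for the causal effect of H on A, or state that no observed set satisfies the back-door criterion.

desc(H)\{H}={A,G,P}; candidates ⊆ {B,L,Q,Z}.
size 0: {}; under {} H still reaches {A,B,G,L,P,Z} ∋ A.
{L}: H⊥A given {L} in G with H→· removed — back-door holds.

H→A: minimal back-door set {L}.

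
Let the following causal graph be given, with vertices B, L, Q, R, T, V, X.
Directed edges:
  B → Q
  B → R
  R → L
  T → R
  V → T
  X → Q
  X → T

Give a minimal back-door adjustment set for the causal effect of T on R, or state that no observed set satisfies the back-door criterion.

desc(T)\{T}={L,R}; candidates ⊆ {B,Q,V,X}.
∅: T⊥R given ∅ in G with T→· removed — back-door holds.

T→R: minimal back-door set ∅.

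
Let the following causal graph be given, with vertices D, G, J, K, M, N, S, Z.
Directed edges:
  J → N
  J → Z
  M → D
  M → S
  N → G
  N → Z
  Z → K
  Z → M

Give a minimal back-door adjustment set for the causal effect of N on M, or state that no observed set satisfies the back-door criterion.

desc(N)\{N}={D,G,K,M,S,Z}; candidates ⊆ {J}.
size 0: {}; under {} N still reaches {D,J,K,M,S,Z} ∋ M.
{J}: N⊥M given {J} in G with N→· removed — back-door holds.

N→M: minimal back-door set {J}.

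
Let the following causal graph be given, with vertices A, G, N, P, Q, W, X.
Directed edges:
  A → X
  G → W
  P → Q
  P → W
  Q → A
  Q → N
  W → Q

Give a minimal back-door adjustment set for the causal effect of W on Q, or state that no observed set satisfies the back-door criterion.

W→Q: minimal back-door set {P}.

desc(W)\{W}={A,N,Q,X}; candidates ⊆ {G,P}.
size 0: {}; under {} W still reaches {A,G,N,P,Q,X} ∋ Q.
{P}: W⊥Q given {P} in G with W→· removed — back-door holds.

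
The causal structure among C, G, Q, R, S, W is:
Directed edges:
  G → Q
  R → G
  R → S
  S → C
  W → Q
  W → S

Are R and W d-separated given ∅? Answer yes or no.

Bayes-Ball from R | ∅ reaches {C,G,Q,S}.
W ∉ reach(R|∅) ⇒ R ⊥ W | ∅.

Yes — R ⊥ W | ∅.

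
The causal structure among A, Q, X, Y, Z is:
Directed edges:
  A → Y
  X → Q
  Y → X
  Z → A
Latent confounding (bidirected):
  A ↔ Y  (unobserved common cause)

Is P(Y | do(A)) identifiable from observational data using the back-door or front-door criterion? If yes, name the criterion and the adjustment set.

desc(A)\{A}={Q,X,Y}; candidates ⊆ {Z}.
A↔Y: latent back-door arc(s) into A.
size 0: {}; under {} A still reaches {Q,X,Y,Z} ∋ Y.
size 1: {Z}; under {Z} A still reaches {Q,X,Y} ∋ Y.
A↔Y cannot be blocked by any observed set — no back-door set.
No mediator lies on a directed A→…→Y path.
Neither criterion identifies P(Y|do(A)) in this graph.

P(Y|do(A)): not identifiable (no BD/FD set).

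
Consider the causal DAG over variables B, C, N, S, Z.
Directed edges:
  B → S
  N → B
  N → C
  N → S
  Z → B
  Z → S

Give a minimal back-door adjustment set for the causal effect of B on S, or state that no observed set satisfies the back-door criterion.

desc(B)\{B}={S}; candidates ⊆ {C,N,Z}.
size 0: {}; under {} B still reaches {C,N,S,Z} ∋ S.
size 1: {C}, {N}, {Z}; under {C} B still reaches {N,S,Z} ∋ S.
{N,Z}: B⊥S given {N,Z} in G with B→· removed — back-door holds.

B→S: minimal back-door set {N, Z}.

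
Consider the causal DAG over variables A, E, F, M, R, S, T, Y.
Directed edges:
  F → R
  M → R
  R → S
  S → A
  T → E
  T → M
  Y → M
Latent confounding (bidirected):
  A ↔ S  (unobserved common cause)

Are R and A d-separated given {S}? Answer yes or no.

No — R and A are d-connected given {S}.

Bayes-Ball from R | {S} reaches {A,E,F,M,T,Y}.
A ∈ reach(R|{S}) ⇒ R ⊥̸ A | {S}.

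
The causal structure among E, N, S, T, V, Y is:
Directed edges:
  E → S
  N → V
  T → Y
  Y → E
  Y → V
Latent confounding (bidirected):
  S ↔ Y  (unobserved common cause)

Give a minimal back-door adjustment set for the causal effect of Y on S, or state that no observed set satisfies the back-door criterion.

Y→S: no observed back-door set.

desc(Y)\{Y}={E,S,V}; candidates ⊆ {N,T}.
Y↔S: latent back-door arc(s) into Y.
size 0: {}; under {} Y still reaches {S,T} ∋ S.
size 1: {N}, {T}; under {N} Y still reaches {S,T} ∋ S.
size 2: {N,T}; under {N,T} Y still reaches {S} ∋ S.
Y↔S cannot be blocked by any observed set — no back-door set.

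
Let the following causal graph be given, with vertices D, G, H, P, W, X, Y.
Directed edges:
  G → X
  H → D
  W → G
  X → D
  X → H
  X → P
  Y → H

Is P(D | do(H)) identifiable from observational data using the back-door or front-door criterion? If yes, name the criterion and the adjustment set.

P(D|do(H)): backdoor, adjust for {X}.

desc(H)\{H}={D}; candidates ⊆ {G,P,W,X,Y}.
size 0: {}; under {} H still reaches {D,G,P,W,X,Y} ∋ D.
{X}: H⊥D given {X} in G with H→· removed — back-door holds.
P(D|do(H)) = Σ_{X} P(D|H,X)·P(X).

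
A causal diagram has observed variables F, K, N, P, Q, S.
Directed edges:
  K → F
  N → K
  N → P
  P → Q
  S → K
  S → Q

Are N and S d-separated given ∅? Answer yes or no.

Bayes-Ball from N | ∅ reaches {F,K,P,Q}.
S ∉ reach(N|∅) ⇒ N ⊥ S | ∅.

Yes — N ⊥ S | ∅.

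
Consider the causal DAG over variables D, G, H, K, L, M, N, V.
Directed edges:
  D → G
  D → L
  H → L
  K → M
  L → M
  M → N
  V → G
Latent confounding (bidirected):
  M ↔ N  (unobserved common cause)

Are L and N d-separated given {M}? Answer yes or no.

No — L and N are d-connected given {M}.

Bayes-Ball from L | {M} reaches {D,G,H,K,N}.
N ∈ reach(L|{M}) ⇒ L ⊥̸ N | {M}.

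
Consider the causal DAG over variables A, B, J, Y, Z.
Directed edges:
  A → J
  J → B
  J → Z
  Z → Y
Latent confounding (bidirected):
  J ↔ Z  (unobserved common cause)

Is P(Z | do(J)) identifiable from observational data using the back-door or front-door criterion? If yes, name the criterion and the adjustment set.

P(Z|do(J)): not identifiable (no BD/FD set).

desc(J)\{J}={B,Y,Z}; candidates ⊆ {A}.
J↔Z: latent back-door arc(s) into J.
size 0: {}; under {} J still reaches {A,Y,Z} ∋ Z.
size 1: {A}; under {A} J still reaches {Y,Z} ∋ Z.
J↔Z cannot be blocked by any observed set — no back-door set.
No mediator lies on a directed J→…→Z path.
Neither criterion identifies P(Z|do(J)) in this graph.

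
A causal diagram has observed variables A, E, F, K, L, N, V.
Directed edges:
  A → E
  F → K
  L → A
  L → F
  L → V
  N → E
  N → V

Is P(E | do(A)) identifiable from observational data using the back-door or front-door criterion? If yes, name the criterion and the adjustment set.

P(E|do(A)): backdoor, adjust for ∅.

desc(A)\{A}={E}; candidates ⊆ {F,K,L,N,V}.
∅: A⊥E given ∅ in G with A→· removed — back-door holds.
P(E|do(A)) = P(E|A) — no adjustment needed.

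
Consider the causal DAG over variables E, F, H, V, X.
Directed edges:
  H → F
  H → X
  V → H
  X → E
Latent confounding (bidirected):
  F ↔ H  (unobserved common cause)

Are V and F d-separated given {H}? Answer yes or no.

Bayes-Ball from V | {H} reaches {F}.
F ∈ reach(V|{H}) ⇒ V ⊥̸ F | {H}.

No — V and F are d-connected given {H}.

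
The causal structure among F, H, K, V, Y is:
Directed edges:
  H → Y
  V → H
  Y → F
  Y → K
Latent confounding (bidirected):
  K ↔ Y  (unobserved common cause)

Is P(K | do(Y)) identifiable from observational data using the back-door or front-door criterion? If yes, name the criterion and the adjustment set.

desc(Y)\{Y}={F,K}; candidates ⊆ {H,V}.
Y↔K: latent back-door arc(s) into Y.
size 0: {}; under {} Y still reaches {H,K,V} ∋ K.
size 1: {H}, {V}; under {H} Y still reaches {K} ∋ K.
size 2: {H,V}; under {H,V} Y still reaches {K} ∋ K.
Y↔K cannot be blocked by any observed set — no back-door set.
No mediator lies on a directed Y→…→K path.
Neither criterion identifies P(K|do(Y)) in this graph.

P(K|do(Y)): not identifiable (no BD/FD set).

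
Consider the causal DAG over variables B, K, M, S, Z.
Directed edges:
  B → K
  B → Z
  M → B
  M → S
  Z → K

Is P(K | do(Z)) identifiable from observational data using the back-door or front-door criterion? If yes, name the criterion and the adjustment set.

desc(Z)\{Z}={K}; candidates ⊆ {B,M,S}.
size 0: {}; under {} Z still reaches {B,K,M,S} ∋ K.
{B}: Z⊥K given {B} in G with Z→· removed — back-door holds.
P(K|do(Z)) = Σ_{B} P(K|Z,B)·P(B).

P(K|do(Z)): backdoor, adjust for {B}.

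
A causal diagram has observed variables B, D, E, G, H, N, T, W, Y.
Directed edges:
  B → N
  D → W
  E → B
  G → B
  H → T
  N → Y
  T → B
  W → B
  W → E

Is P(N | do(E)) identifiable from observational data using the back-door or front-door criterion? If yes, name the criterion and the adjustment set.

P(N|do(E)): backdoor, adjust for {W}.

desc(E)\{E}={B,N,Y}; candidates ⊆ {D,G,H,T,W}.
size 0: {}; under {} E still reaches {B,D,N,W,Y} ∋ N.
{W}: E⊥N given {W} in G with E→· removed — back-door holds.
P(N|do(E)) = Σ_{W} P(N|E,W)·P(W).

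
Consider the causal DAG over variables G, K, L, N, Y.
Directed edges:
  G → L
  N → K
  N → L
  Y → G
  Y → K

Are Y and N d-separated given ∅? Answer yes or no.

Bayes-Ball from Y | ∅ reaches {G,K,L}.
N ∉ reach(Y|∅) ⇒ Y ⊥ N | ∅.

Yes — Y ⊥ N | ∅.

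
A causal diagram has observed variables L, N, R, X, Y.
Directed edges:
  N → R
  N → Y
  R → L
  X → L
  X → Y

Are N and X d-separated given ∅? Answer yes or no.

Bayes-Ball from N | ∅ reaches {L,R,Y}.
X ∉ reach(N|∅) ⇒ N ⊥ X | ∅.

Yes — N ⊥ X | ∅.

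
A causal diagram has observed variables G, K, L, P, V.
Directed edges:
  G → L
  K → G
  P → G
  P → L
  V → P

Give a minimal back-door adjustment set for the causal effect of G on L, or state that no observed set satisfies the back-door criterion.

desc(G)\{G}={L}; candidates ⊆ {K,P,V}.
size 0: {}; under {} G still reaches {K,L,P,V} ∋ L.
{P}: G⊥L given {P} in G with G→· removed — back-door holds.

G→L: minimal back-door set {P}.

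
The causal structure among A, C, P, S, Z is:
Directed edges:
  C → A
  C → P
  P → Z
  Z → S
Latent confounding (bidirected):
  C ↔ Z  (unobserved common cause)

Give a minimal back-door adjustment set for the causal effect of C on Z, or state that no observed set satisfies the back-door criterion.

desc(C)\{C}={A,P,S,Z}; candidates ⊆ {—}.
C↔Z: latent back-door arc(s) into C.
size 0: {}; under {} C still reaches {S,Z} ∋ Z.
C↔Z cannot be blocked by any observed set — no back-door set.

C→Z: no observed back-door set.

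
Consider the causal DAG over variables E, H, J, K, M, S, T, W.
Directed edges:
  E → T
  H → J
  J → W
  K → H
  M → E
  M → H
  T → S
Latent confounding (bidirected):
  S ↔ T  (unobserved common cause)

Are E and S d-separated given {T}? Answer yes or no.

No — E and S are d-connected given {T}.

Bayes-Ball from E | {T} reaches {H,J,M,S,W}.
S ∈ reach(E|{T}) ⇒ E ⊥̸ S | {T}.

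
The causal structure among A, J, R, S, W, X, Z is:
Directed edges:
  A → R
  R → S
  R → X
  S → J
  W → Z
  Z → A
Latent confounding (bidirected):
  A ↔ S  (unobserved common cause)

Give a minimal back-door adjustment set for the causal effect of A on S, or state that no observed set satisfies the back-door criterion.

desc(A)\{A}={J,R,S,X}; candidates ⊆ {W,Z}.
A↔S: latent back-door arc(s) into A.
size 0: {}; under {} A still reaches {J,S,W,Z} ∋ S.
size 1: {W}, {Z}; under {W} A still reaches {J,S,Z} ∋ S.
size 2: {W,Z}; under {W,Z} A still reaches {J,S} ∋ S.
A↔S cannot be blocked by any observed set — no back-door set.

A→S: no observed back-door set.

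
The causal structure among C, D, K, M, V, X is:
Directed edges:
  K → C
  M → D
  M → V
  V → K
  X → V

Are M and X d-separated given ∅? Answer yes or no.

Bayes-Ball from M | ∅ reaches {C,D,K,V}.
X ∉ reach(M|∅) ⇒ M ⊥ X | ∅.

Yes — M ⊥ X | ∅.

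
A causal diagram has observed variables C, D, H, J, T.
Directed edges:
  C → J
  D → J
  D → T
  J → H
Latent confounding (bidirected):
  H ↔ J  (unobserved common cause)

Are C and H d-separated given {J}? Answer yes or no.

Bayes-Ball from C | {J} reaches {D,H,T}.
H ∈ reach(C|{J}) ⇒ C ⊥̸ H | {J}.

No — C and H are d-connected given {J}.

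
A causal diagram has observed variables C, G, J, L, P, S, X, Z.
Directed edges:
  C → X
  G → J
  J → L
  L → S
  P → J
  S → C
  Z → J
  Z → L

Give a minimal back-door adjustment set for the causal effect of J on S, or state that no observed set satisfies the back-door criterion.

desc(J)\{J}={C,L,S,X}; candidates ⊆ {G,P,Z}.
size 0: {}; under {} J still reaches {C,G,L,P,S,X,Z} ∋ S.
{Z}: J⊥S given {Z} in G with J→· removed — back-door holds.

J→S: minimal back-door set {Z}.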